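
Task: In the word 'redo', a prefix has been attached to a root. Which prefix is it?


The word 'redo' = 're' (prefix) + 'do' (root). The prefix is 're'.

re


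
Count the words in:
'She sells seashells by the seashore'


Split into words: She | sells | seashells | by | the | seashore = 6 words.

6


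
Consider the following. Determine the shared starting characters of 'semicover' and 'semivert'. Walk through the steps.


Compare from the start: 4 characters match: 'semi'. Mismatch at position 5: 'c' vs 'v'.

semi


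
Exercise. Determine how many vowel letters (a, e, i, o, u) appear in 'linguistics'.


Vowels in 'linguistics': i, u, i, i = 4 vowels.

4


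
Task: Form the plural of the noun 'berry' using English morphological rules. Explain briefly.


Apply rule: Change -y to -ies (consonant + y). 'berry' becomes 'berries'.

berries


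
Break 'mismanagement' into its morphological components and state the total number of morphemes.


Step 1: Identify prefix: 'mis' (meaning: wrongly)
Step 2: Identify root: 'manage'
Step 3: Identify suffix(es): 'ment'
Decomposition: mis- (prefix: wrongly) + manage (root) + -ment (suffix: action/result)
Total morphemes: 3

3 morphemes (mis- (prefix: wrongly) + manage (root) + -ment (suffix: action/result))


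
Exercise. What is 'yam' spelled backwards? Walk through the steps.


Reverse 'yam' character by character: 'may'.

may


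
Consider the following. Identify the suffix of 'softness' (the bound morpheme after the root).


The word 'softness' = 'soft' (root) + '-ness' (suffix). The suffix is '-ness'.

ness


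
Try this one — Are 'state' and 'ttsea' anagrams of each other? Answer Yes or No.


Sorted letters of 'state': 'aestt'
Sorted letters of 'ttsea': 'aestt'
They match.

Yes


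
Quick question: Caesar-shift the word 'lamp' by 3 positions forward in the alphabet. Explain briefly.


Shift each letter by 3: l -> o, a -> d, m -> p, p -> s. Result: 'odps'.

odps


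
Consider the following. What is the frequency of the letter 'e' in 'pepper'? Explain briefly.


Letter 'e' in 'pepper': found at position(s) 2, 5 = 2 occurrence(s).

2


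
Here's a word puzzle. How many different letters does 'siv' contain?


Unique letters in 'siv': {i, s, v} = 3 distinct letters.

3


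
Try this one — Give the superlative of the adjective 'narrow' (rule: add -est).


Apply superlative formation (add -est): 'narrow' -> 'narrowest'.

narrowest


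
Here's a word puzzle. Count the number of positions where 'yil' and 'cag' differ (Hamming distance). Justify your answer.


Alignment:
Position 1: 'y' vs 'c' = DIFFER
Position 2: 'i' vs 'a' = DIFFER
Position 3: 'l' vs 'g' = DIFFER
Total differences: 3

3


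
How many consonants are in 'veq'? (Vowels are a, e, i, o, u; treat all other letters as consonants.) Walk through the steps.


Consonants in 'veq': v, q = 2 consonants.

2


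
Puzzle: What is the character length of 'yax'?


Spell out 'yax' and number each letter: y(1), a(2), x(3). Total: 3 letters.

3


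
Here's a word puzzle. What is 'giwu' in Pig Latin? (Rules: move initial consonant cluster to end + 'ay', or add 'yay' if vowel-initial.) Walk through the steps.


'giwu': move consonant cluster 'g' to end and add 'ay': 'iwugay'.

iwugay


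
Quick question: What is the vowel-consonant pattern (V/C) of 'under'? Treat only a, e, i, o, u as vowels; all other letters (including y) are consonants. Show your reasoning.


Letter mapping: u = V, n = C, d = C, e = V, r = C.

VCCVC


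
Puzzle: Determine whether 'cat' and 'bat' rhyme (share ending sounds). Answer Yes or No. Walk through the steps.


Rime (stressed vowel + following sounds) of 'cat': -at = /æt/
Rime of 'bat': -at = /æt/
/æt/ and /æt/ are the same ending sound, so the words rhyme.

Yes


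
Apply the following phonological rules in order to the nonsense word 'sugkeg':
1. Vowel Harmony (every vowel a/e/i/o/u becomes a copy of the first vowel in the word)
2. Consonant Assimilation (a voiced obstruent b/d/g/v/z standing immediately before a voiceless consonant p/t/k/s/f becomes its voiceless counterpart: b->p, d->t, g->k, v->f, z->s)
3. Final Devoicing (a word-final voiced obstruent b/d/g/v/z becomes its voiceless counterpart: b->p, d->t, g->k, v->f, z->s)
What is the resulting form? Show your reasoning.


Starting form: 'sugkeg'
Rule 1: Vowel Harmony: all vowels become 'u' (matching first vowel). 'sugkeg' -> 'sugkug'
Rule 2: Consonant Assimilation: voiced obstruent before voiceless consonant becomes voiceless ('gk' -> 'kk'). 'sugkug' -> 'sukkug'
Rule 3: Final Devoicing: word-final voiced obstruent 'g' becomes voiceless 'k'. 'sukkug' -> 'sukkuk'
Final form: 'sukkuk'

sukkuk


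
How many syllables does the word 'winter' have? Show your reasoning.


Break 'winter' into syllables: win-ter -> win | ter = 2 syllables

2 syllables


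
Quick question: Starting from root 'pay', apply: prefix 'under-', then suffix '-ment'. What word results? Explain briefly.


Step 1: Add prefix 'under-' to 'pay' = 'underpay'
Step 2: Add suffix '-ment' to 'underpay' = 'underpayment'

underpayment


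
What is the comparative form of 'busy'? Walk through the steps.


Apply comparative formation (consonant + y: change y to i, add -er): 'busy' -> 'busier'.

busier


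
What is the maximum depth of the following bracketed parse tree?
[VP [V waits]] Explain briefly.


Count bracket nesting levels:
'[' at pos 0: depth = 1
'[' at pos 4: depth = 2
Maximum depth reached: 2

2


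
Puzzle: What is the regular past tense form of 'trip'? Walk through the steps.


Apply rule: Double final consonant and add -ed. 'trip' becomes 'tripped'.

tripped


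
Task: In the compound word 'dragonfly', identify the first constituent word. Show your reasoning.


Split 'dragonfly' into 'dragon' + 'fly'. The first part is 'dragon'.

dragon


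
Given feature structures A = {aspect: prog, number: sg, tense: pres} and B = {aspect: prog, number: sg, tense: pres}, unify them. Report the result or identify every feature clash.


Compare features:
aspect: A=prog vs B=prog -> unified: prog
number: A=sg vs B=sg -> unified: sg
tense: A=pres vs B=pres -> unified: pres
No clashes found.

Unified: {aspect: prog, number: sg, tense: pres}


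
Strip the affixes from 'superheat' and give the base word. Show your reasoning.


Remove prefix 'super' from 'superheat' to get root 'heat'.

heat


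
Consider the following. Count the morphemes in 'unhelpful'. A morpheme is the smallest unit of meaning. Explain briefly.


Decomposition: un- (prefix) + help (root) + -ful (suffix) = 3 morpheme(s)

3 morphemes


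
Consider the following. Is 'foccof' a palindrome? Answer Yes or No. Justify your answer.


Forward: 'foccof'
Reversed: 'foccof'
They are identical.

Yes


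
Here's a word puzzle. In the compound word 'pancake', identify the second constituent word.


Split 'pancake' into 'pan' + 'cake'. The second part is 'cake'.

cake


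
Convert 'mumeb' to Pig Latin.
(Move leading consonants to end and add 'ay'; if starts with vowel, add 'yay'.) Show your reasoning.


'mumeb': move consonant cluster 'm' to end and add 'ay': 'umebmay'.

umebmay


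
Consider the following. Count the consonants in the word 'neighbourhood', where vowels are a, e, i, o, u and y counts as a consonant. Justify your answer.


Consonants in 'neighbourhood': n, g, h, b, r, h, d = 7 consonants.

7


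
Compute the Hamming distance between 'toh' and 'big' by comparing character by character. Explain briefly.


Alignment:
Position 1: 't' vs 'b' = DIFFER
Position 2: 'o' vs 'i' = DIFFER
Position 3: 'h' vs 'g' = DIFFER
Total differences: 3

3


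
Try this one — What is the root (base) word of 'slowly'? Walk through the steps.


Remove suffix '-ly' from 'slowly' to get root 'slow'.

slow


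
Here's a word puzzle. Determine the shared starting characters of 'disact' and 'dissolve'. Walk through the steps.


Compare from the start: 3 characters match: 'dis'. Mismatch at position 4: 'a' vs 's'.

dis


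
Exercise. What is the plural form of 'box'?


Apply rule: Add -es (sibilant/fricative ending). 'box' becomes 'boxes'.

boxes


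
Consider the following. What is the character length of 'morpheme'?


Spell out 'morpheme' and number each letter: m(1), o(2), r(3), p(4), h(5), e(6), m(7), e(8). Total: 8 letters.

8


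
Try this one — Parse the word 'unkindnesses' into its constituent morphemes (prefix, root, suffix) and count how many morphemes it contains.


Step 1: Identify prefix: 'un' (meaning: not/reverse)
Step 2: Identify root: 'kind'
Step 3: Identify suffix(es): 'ness, es'
Decomposition: un- (prefix: not/reverse) + kind (root) + -ness (suffix: state of) + -es (plural)
Total morphemes: 4

4 morphemes (un- (prefix: not/reverse) + kind (root) + -ness (suffix: state of) + -es (plural))


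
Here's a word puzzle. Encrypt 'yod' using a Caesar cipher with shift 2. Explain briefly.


Shift each letter by 2: y -> a, o -> q, d -> f. Result: 'aqf'.

aqf


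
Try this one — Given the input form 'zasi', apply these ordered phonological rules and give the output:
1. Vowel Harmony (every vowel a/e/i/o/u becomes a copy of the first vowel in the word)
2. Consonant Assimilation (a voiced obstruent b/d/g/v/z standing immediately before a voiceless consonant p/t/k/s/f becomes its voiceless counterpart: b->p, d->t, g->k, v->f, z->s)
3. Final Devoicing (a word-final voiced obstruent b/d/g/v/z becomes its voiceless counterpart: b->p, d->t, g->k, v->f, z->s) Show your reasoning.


Starting form: 'zasi'
Rule 1: Vowel Harmony: all vowels become 'a' (matching first vowel). 'zasi' -> 'zasa'
Rule 2: Consonant Assimilation: no voiced obstruent (b/d/g/v/z) stands immediately before a voiceless consonant (p/t/k/s/f). No change.
Rule 3: Final Devoicing: the word ends in the vowel 'a', not a consonant. No change.
Final form: 'zasa'

zasa


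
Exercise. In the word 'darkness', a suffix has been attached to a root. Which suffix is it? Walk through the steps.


The word 'darkness' = 'dark' (root) + '-ness' (suffix). The suffix is '-ness'.

ness


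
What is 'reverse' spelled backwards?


Reverse 'reverse' character by character: 'esrever'.

esrever


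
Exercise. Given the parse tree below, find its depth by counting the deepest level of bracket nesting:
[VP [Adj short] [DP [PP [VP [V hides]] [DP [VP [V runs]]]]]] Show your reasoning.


Count bracket nesting levels:
'[' at pos 0: depth = 1
'[' at pos 4: depth = 2
'[' at pos 16: depth = 2
'[' at pos 20: depth = 3
'[' at pos 24: depth = 4
'[' at pos 28: depth = 5
'[' at pos 39: depth = 4
'[' at pos 43: depth = 5
'[' at pos 47: depth = 6
Maximum depth reached: 6

6


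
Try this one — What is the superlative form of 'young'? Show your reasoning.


Apply superlative formation (add -est): 'young' -> 'youngest'.

youngest


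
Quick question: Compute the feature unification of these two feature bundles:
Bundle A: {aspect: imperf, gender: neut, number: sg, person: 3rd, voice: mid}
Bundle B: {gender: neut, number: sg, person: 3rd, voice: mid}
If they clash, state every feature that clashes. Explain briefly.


Compare features:
aspect: A=imperf vs B=_ -> unified: imperf
gender: A=neut vs B=neut -> unified: neut
number: A=sg vs B=sg -> unified: sg
person: A=3rd vs B=3rd -> unified: 3rd
voice: A=mid vs B=mid -> unified: mid
No clashes found.

Unified: {aspect: imperf, gender: neut, number: sg, person: 3rd, voice: mid}


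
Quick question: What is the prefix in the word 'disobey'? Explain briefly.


The word 'disobey' = 'dis' (prefix) + 'obey' (root). The prefix is 'dis'.

dis


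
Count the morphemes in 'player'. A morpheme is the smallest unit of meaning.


Decomposition: play (root) + -er (suffix) = 2 morpheme(s)

2 morphemes


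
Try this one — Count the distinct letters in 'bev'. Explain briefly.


Unique letters in 'bev': {b, e, v} = 3 distinct letters.

3


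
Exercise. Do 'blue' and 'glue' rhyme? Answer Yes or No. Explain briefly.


Rime (stressed vowel + following sounds) of 'blue': -ue = /uː/
Rime of 'glue': -ue = /uː/
/uː/ and /uː/ are the same ending sound, so the words rhyme.

Yes


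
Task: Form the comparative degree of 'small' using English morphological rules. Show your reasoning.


Apply comparative formation (add -er): 'small' -> 'smaller'.

smaller


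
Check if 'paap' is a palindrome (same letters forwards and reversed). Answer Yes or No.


Forward: 'paap'
Reversed: 'paap'
They are identical.

Yes


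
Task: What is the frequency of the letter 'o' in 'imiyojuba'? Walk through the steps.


Letter 'o' in 'imiyojuba': found at position(s) 5 = 1 occurrence(s).

1


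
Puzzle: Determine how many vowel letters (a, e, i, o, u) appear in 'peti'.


Vowels in 'peti': e, i = 2 vowels.

2


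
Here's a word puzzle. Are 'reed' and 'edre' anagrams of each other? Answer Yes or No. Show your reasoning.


Sorted letters of 'reed': 'deer'
Sorted letters of 'edre': 'deer'
They match.

Yes


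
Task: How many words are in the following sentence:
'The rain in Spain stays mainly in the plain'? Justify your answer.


Split into words: The | rain | in | Spain | stays | mainly | in | the | plain = 9 words.

9


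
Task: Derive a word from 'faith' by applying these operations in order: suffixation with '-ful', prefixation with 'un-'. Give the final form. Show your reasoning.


Step 1: Add suffix '-ful' to 'faith' = 'faithful'
Step 2: Add prefix 'un-' to 'faithful' = 'unfaithful'

unfaithful


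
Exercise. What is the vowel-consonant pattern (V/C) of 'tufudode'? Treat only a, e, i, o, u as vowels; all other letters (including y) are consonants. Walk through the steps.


Letter mapping: t = C, u = V, f = C, u = V, d = C, o = V, d = C, e = V.

CVCVCVCV


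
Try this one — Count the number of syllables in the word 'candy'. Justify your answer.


Break 'candy' into syllables: can-dy -> can | dy = 2 syllables

2 syllables


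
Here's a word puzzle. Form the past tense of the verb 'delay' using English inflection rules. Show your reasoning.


Apply rule: Add -ed. 'delay' becomes 'delayed'.

delayed


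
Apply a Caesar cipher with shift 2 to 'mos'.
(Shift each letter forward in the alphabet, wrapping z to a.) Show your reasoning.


Shift each letter by 2: m -> o, o -> q, s -> u. Result: 'oqu'.

oqu


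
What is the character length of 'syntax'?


Spell out 'syntax' and number each letter: s(1), y(2), n(3), t(4), a(5), x(6). Total: 6 letters.

6


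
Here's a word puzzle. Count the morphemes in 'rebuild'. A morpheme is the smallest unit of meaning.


Decomposition: re- (prefix) + build (root) = 2 morpheme(s)

2 morphemes


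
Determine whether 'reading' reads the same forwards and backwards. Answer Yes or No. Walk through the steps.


Forward: 'reading'
Reversed: 'gnidaer'
They differ.

No


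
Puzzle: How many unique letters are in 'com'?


Unique letters in 'com': {c, m, o} = 3 distinct letters.

3


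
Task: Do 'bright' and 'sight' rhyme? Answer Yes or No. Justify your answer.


Rime (stressed vowel + following sounds) of 'bright': -ight = /aɪt/
Rime of 'sight': -ight = /aɪt/
/aɪt/ and /aɪt/ are the same ending sound, so the words rhyme.

Yes


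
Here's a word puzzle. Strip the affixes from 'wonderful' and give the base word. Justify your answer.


Remove suffix '-ful' from 'wonderful' to get root 'wonder'.

wonder


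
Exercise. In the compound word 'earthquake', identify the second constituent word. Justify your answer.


Split 'earthquake' into 'earth' + 'quake'. The second part is 'quake'.

quake


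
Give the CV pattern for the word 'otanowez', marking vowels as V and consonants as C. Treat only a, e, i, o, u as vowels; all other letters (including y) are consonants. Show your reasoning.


Letter mapping: o = V, t = C, a = V, n = C, o = V, w = C, e = V, z = C.

VCVCVCVC


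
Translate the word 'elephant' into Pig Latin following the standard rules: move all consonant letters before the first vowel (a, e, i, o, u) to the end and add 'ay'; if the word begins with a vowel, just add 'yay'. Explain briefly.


'elephant' starts with a vowel, so add 'yay': 'elephantyay'.

elephantyay


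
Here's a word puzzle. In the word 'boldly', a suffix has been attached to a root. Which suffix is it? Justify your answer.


The word 'boldly' = 'bold' (root) + '-ly' (suffix). The suffix is '-ly'.

ly


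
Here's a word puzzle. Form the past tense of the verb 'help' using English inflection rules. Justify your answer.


Apply rule: Add -ed. 'help' becomes 'helped'.

helped


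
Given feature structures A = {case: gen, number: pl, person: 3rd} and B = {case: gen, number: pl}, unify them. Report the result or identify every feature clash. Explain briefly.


Compare features:
case: A=gen vs B=gen -> unified: gen
number: A=pl vs B=pl -> unified: pl
person: A=3rd vs B=_ -> unified: 3rd
No clashes found.

Unified: {case: gen, number: pl, person: 3rd}


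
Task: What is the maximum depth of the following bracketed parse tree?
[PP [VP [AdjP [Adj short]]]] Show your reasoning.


Count bracket nesting levels:
'[' at pos 0: depth = 1
'[' at pos 4: depth = 2
'[' at pos 8: depth = 3
'[' at pos 14: depth = 4
Maximum depth reached: 4

4


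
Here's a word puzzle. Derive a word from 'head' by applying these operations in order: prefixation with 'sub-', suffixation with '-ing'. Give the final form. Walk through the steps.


Step 1: Add prefix 'sub-' to 'head' = 'subhead'
Step 2: Add suffix '-ing' to 'subhead' = 'subheading'

subheading


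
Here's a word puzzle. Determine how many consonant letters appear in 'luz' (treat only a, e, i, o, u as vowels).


Consonants in 'luz': l, z = 2 consonants.

2


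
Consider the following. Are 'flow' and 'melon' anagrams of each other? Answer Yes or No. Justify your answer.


Sorted letters of 'flow': 'flow'
Sorted letters of 'melon': 'elmno'
They do not match.

No


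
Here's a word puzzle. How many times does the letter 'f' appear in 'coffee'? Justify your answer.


Letter 'f' in 'coffee': found at position(s) 3, 4 = 2 occurrence(s).

2


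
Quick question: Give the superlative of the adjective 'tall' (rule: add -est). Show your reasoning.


Apply superlative formation (add -est): 'tall' -> 'tallest'.

tallest


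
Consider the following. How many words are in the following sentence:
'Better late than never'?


Split into words: Better | late | than | never = 4 words.

4


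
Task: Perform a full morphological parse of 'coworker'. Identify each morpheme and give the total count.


Step 1: Identify prefix: 'co' (meaning: together)
Step 2: Identify root: 'work'
Step 3: Identify suffix(es): 'er'
Decomposition: co- (prefix: together) + work (root) + -er (suffix: one who)
Total morphemes: 3

3 morphemes (co- (prefix: together) + work (root) + -er (suffix: one who))


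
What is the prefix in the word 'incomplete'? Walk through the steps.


The word 'incomplete' = 'in' (prefix) + 'complete' (root). The prefix is 'in'.

in


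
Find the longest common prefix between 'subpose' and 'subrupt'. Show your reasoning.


Compare from the start: 3 characters match: 'sub'. Mismatch at position 4: 'p' vs 'r'.

sub


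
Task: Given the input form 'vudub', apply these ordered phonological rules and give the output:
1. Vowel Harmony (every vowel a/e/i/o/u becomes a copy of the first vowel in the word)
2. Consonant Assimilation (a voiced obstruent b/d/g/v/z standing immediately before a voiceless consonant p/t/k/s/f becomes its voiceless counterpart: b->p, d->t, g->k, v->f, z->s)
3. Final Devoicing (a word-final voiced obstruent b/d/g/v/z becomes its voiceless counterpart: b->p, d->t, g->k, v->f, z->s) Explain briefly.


Starting form: 'vudub'
Rule 1: Vowel Harmony: all vowels already match. No change.
Rule 2: Consonant Assimilation: no voiced obstruent (b/d/g/v/z) stands immediately before a voiceless consonant (p/t/k/s/f). No change.
Rule 3: Final Devoicing: word-final voiced obstruent 'b' becomes voiceless 'p'. 'vudub' -> 'vudup'
Final form: 'vudup'

vudup


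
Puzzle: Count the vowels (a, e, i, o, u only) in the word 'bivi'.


Vowels in 'bivi': i, i = 2 vowels.

2


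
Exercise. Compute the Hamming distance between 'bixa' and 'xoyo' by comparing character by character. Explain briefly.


Alignment:
Position 1: 'b' vs 'x' = DIFFER
Position 2: 'i' vs 'o' = DIFFER
Position 3: 'x' vs 'y' = DIFFER
Position 4: 'a' vs 'o' = DIFFER
Total differences: 4

4


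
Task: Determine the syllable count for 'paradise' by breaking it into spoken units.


Break 'paradise' into syllables: par-a-dise -> par | a | dise = 3 syllables

3 syllables


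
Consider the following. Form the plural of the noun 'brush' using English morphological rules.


Apply rule: Add -es (sibilant/fricative ending). 'brush' becomes 'brushes'.

brushes


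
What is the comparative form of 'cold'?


Apply comparative formation (add -er): 'cold' -> 'colder'.

colder


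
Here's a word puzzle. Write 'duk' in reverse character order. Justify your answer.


Reverse 'duk' character by character: 'kud'.

kud


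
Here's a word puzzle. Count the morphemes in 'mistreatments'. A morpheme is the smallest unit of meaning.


Decomposition: mis- (prefix) + treat (root) + -ment (suffix) + -s (plural) = 4 morpheme(s)

4 morphemes


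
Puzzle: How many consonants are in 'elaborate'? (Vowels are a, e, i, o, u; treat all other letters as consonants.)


Consonants in 'elaborate': l, b, r, t = 4 consonants.

4


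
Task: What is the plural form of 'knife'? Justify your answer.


Apply rule: Change -fe to -ves. 'knife' becomes 'knives'.

knives


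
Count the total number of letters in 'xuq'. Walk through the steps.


Spell out 'xuq' and number each letter: x(1), u(2), q(3). Total: 3 letters.

3


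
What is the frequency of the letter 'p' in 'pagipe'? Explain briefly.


Letter 'p' in 'pagipe': found at position(s) 1, 5 = 2 occurrence(s).

2


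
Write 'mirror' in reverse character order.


Reverse 'mirror' character by character: 'rorrim'.

rorrim


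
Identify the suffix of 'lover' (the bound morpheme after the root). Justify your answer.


The word 'lover' = 'love' (root) + '-er' (suffix). The suffix is '-er'.

er


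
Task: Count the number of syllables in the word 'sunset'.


Break 'sunset' into syllables: sun-set -> sun | set = 2 syllables

2 syllables


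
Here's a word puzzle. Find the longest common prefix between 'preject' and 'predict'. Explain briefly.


Compare from the start: 3 characters match: 'pre'. Mismatch at position 4: 'j' vs 'd'.

pre


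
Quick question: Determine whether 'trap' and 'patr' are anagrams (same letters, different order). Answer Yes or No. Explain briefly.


Sorted letters of 'trap': 'aprt'
Sorted letters of 'patr': 'aprt'
They match.

Yes


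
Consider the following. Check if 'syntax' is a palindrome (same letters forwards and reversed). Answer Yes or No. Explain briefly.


Forward: 'syntax'
Reversed: 'xatnys'
They differ.

No


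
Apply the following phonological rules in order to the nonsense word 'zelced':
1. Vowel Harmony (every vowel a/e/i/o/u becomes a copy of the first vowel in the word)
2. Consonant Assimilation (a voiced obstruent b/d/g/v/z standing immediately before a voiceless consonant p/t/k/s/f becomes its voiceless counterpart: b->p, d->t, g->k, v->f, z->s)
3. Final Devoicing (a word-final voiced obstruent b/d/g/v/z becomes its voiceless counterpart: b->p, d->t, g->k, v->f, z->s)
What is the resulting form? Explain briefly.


Starting form: 'zelced'
Rule 1: Vowel Harmony: all vowels already match. No change.
Rule 2: Consonant Assimilation: no voiced obstruent (b/d/g/v/z) stands immediately before a voiceless consonant (p/t/k/s/f). No change.
Rule 3: Final Devoicing: word-final voiced obstruent 'd' becomes voiceless 't'. 'zelced' -> 'zelcet'
Final form: 'zelcet'

zelcet


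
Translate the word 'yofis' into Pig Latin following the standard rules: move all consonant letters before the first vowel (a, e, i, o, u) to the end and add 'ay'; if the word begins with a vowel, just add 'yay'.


'yofis': move consonant cluster 'y' to end and add 'ay': 'ofisyay'.

ofisyay


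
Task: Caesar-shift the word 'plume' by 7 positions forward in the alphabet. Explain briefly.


Shift each letter by 7: p -> w, l -> s, u -> b, m -> t, e -> l. Result: 'wsbtl'.

wsbtl


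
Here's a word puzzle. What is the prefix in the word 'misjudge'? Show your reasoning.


The word 'misjudge' = 'mis' (prefix) + 'judge' (root). The prefix is 'mis'.

mis


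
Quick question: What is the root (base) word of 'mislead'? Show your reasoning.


Remove prefix 'mis' from 'mislead' to get root 'lead'.

lead


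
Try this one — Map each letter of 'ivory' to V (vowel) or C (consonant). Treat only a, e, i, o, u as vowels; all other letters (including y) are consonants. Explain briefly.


Letter mapping: i = V, v = C, o = V, r = C, y = C.

VCVCC


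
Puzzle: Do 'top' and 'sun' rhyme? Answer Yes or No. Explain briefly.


Rime (stressed vowel + following sounds) of 'top': -op = /ɒp/
Rime of 'sun': -un = /ʌn/
/ɒp/ and /ʌn/ are different ending sounds, so the words do not rhyme.

No


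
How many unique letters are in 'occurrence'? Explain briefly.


Unique letters in 'occurrence': {c, e, n, o, r, u} = 6 distinct letters.

6


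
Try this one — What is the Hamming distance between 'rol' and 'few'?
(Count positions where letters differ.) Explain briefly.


Alignment:
Position 1: 'r' vs 'f' = DIFFER
Position 2: 'o' vs 'e' = DIFFER
Position 3: 'l' vs 'w' = DIFFER
Total differences: 3

3


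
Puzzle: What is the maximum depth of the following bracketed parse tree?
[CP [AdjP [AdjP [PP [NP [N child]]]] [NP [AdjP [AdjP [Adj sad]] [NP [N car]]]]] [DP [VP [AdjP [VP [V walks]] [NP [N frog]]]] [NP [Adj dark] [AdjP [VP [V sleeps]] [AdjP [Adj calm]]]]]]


Count bracket nesting levels:
'[' at pos 0: depth = 1
'[' at pos 4: depth = 2
'[' at pos 10: depth = 3
'[' at pos 16: depth = 4
'[' at pos 20: depth = 5
'[' at pos 24: depth = 6
'[' at pos 37: depth = 3
'[' at pos 41: depth = 4
'[' at pos 47: depth = 5
'[' at pos 53: depth = 6
'[' at pos 64: depth = 5
'[' at pos 68: depth = 6
'[' at pos 80: depth = 2
'[' at pos 84: depth = 3
'[' at pos 88: depth = 4
'[' at pos 94: depth = 5
'[' at pos 98: depth = 6
'[' at pos 109: depth = 5
'[' at pos 113: depth = 6
'[' at pos 125: depth = 3
'[' at pos 129: depth = 4
'[' at pos 140: depth = 4
'[' at pos 146: depth = 5
'[' at pos 150: depth = 6
'[' at pos 162: depth = 5
'[' at pos 168: depth = 6
Maximum depth reached: 6

6


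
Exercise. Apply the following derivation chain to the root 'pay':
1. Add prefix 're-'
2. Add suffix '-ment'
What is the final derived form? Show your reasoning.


Step 1: Add prefix 're-' to 'pay' = 'repay'
Step 2: Add suffix '-ment' to 'repay' = 'repayment'

repayment


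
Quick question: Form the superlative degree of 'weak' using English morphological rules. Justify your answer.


Apply superlative formation (add -est): 'weak' -> 'weakest'.

weakest


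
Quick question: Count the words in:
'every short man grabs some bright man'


Split into words: every | short | man | grabs | some | bright | man = 7 words.

7


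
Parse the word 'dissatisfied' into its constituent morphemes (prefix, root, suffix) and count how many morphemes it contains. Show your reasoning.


Step 1: Identify prefix: 'dis' (meaning: not/apart)
Step 2: Identify root: 'satisfy'
Step 3: Identify suffix(es): 'ed'
Decomposition: dis- (prefix: not/apart) + satisfy (root) + -ed (suffix: past)
Total morphemes: 3

3 morphemes (dis- (prefix: not/apart) + satisfy (root) + -ed (suffix: past))


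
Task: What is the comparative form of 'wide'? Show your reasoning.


Apply comparative formation (ends in e: add -r): 'wide' -> 'wider'.

wider


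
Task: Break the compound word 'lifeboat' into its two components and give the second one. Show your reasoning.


Split 'lifeboat' into 'life' + 'boat'. The second part is 'boat'.

boat


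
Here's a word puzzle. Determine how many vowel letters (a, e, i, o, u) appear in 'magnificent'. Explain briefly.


Vowels in 'magnificent': a, i, i, e = 4 vowels.

4


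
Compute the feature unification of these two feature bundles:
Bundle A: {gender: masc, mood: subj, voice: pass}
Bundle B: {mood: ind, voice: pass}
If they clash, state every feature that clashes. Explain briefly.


Compare features:
gender: A=masc vs B=_ -> unified: masc
mood: A=subj vs B=ind -> CLASH
voice: A=pass vs B=pass -> unified: pass
Clash detected on feature 'mood' (subj vs ind); unification fails.

CLASH on 'mood' (subj vs ind)


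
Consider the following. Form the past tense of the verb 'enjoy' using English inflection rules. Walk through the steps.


Apply rule: Add -ed. 'enjoy' becomes 'enjoyed'.

enjoyed


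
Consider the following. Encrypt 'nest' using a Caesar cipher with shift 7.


Shift each letter by 7: n -> u, e -> l, s -> z, t -> a. Result: 'ulza'.

ulza


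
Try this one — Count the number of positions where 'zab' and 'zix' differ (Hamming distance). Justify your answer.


Alignment:
Position 1: 'z' vs 'z' = match
Position 2: 'a' vs 'i' = DIFFER
Position 3: 'b' vs 'x' = DIFFER
Total differences: 2

2


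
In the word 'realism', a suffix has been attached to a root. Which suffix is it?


The word 'realism' = 'real' (root) + '-ism' (suffix). The suffix is '-ism'.

ism


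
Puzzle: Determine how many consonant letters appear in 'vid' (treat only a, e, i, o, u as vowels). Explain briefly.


Consonants in 'vid': v, d = 2 consonants.

2


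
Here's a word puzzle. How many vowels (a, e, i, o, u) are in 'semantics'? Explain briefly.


Vowels in 'semantics': e, a, i = 3 vowels.

3


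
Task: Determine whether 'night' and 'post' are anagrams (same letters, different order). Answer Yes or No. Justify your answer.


Sorted letters of 'night': 'ghint'
Sorted letters of 'post': 'opst'
They do not match.

No


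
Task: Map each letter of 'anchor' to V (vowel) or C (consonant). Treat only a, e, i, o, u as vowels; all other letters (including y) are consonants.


Letter mapping: a = V, n = C, c = C, h = C, o = V, r = C.

VCCCVC


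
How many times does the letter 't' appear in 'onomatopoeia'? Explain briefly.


Letter 't' in 'onomatopoeia': found at position(s) 6 = 1 occurrence(s).

1


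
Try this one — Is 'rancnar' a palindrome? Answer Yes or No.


Forward: 'rancnar'
Reversed: 'rancnar'
They are identical.

Yes


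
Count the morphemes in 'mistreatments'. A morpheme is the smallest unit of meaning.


Decomposition: mis- (prefix) + treat (root) + -ment (suffix) + -s (plural) = 4 morpheme(s)

4 morphemes


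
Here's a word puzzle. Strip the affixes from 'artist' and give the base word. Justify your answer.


Remove suffix '-ist' from 'artist' to get root 'art'.

art


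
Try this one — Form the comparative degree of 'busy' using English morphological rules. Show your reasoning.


Apply comparative formation (consonant + y: change y to i, add -er): 'busy' -> 'busier'.

busier


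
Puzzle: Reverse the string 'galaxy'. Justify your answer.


Reverse 'galaxy' character by character: 'yxalag'.

yxalag


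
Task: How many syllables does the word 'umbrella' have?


Break 'umbrella' into syllables: um-brel-la -> um | brel | la = 3 syllables

3 syllables


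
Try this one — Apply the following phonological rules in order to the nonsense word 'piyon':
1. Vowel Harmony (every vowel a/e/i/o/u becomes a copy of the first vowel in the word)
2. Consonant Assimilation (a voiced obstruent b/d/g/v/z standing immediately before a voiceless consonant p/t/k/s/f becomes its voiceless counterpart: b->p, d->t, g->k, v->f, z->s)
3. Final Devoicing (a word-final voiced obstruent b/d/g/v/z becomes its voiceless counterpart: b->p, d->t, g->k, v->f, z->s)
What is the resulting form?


Starting form: 'piyon'
Rule 1: Vowel Harmony: all vowels become 'i' (matching first vowel). 'piyon' -> 'piyin'
Rule 2: Consonant Assimilation: no voiced obstruent (b/d/g/v/z) stands immediately before a voiceless consonant (p/t/k/s/f). No change.
Rule 3: Final Devoicing: final consonant 'n' is not one of the voiced obstruents b/d/g/v/z. No change.
Final form: 'piyin'

piyin


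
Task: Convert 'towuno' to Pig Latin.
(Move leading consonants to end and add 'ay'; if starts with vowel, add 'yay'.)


'towuno': move consonant cluster 't' to end and add 'ay': 'owunotay'.

owunotay


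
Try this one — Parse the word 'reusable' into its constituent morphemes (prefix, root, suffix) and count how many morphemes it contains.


Step 1: Identify prefix: 're' (meaning: again)
Step 2: Identify root: 'use'
Step 3: Identify suffix(es): 'able'
Decomposition: re- (prefix: again) + use (root) + -able (suffix: capable of)
Total morphemes: 3

3 morphemes (re- (prefix: again) + use (root) + -able (suffix: capable of))


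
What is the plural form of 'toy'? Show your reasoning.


Apply rule: Add -s. 'toy' becomes 'toys'.

toys


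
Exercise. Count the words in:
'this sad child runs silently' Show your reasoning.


Split into words: this | sad | child | runs | silently = 5 words.

5


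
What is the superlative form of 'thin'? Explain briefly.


Apply superlative formation (double final consonant, add -est): 'thin' -> 'thinnest'.

thinnest


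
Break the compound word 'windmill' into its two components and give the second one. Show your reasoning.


Split 'windmill' into 'wind' + 'mill'. The second part is 'mill'.

mill


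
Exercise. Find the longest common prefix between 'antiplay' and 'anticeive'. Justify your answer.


Compare from the start: 4 characters match: 'anti'. Mismatch at position 5: 'p' vs 'c'.

anti


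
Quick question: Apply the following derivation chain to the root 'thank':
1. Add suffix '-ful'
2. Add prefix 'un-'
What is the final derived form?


Step 1: Add suffix '-ful' to 'thank' = 'thankful'
Step 2: Add prefix 'un-' to 'thankful' = 'unthankful'

unthankful


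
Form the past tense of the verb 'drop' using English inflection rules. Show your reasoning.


Apply rule: Double final consonant and add -ed. 'drop' becomes 'dropped'.

dropped


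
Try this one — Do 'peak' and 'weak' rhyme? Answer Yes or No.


Rime (stressed vowel + following sounds) of 'peak': -eak = /iːk/
Rime of 'weak': -eak = /iːk/
/iːk/ and /iːk/ are the same ending sound, so the words rhyme.

Yes


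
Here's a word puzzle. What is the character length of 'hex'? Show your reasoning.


Spell out 'hex' and number each letter: h(1), e(2), x(3). Total: 3 letters.

3


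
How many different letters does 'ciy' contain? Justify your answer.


Unique letters in 'ciy': {c, i, y} = 3 distinct letters.

3


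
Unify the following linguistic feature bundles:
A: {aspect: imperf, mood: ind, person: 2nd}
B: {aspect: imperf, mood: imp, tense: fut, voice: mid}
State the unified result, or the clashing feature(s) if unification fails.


Compare features:
aspect: A=imperf vs B=imperf -> unified: imperf
mood: A=ind vs B=imp -> CLASH
person: A=2nd vs B=_ -> unified: 2nd
tense: A=_ vs B=fut -> unified: fut
voice: A=_ vs B=mid -> unified: mid
Clash detected on feature 'mood' (ind vs imp); unification fails.

CLASH on 'mood' (ind vs imp)


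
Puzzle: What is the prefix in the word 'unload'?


The word 'unload' = 'un' (prefix) + 'load' (root). The prefix is 'un'.

un


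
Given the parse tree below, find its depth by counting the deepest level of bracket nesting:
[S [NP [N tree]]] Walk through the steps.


Count bracket nesting levels:
'[' at pos 0: depth = 1
'[' at pos 3: depth = 2
'[' at pos 7: depth = 3
Maximum depth reached: 3

3


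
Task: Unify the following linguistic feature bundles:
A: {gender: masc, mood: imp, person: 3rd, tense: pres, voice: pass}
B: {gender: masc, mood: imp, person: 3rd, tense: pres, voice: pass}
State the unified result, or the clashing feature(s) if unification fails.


Compare features:
gender: A=masc vs B=masc -> unified: masc
mood: A=imp vs B=imp -> unified: imp
person: A=3rd vs B=3rd -> unified: 3rd
tense: A=pres vs B=pres -> unified: pres
voice: A=pass vs B=pass -> unified: pass
No clashes found.

Unified: {gender: masc, mood: imp, person: 3rd, tense: pres, voice: pass}


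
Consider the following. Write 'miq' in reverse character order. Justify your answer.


Reverse 'miq' character by character: 'qim'.

qim


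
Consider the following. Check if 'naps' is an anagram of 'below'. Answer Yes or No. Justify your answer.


Sorted letters of 'naps': 'anps'
Sorted letters of 'below': 'below'
They do not match.

No


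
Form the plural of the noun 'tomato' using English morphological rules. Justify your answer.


Apply rule: Add -es (consonant + o). 'tomato' becomes 'tomatoes'.

tomatoes


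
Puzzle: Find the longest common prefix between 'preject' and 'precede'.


Compare from the start: 3 characters match: 'pre'. Mismatch at position 4: 'j' vs 'c'.

pre


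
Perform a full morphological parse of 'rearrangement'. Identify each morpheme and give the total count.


Step 1: Identify prefix: 're' (meaning: again)
Step 2: Identify root: 'arrange'
Step 3: Identify suffix(es): 'ment'
Decomposition: re- (prefix: again) + arrange (root) + -ment (suffix: action/result)
Total morphemes: 3

3 morphemes (re- (prefix: again) + arrange (root) + -ment (suffix: action/result))


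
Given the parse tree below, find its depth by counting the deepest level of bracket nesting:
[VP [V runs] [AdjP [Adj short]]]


Count bracket nesting levels:
'[' at pos 0: depth = 1
'[' at pos 4: depth = 2
'[' at pos 13: depth = 2
'[' at pos 19: depth = 3
Maximum depth reached: 3

3


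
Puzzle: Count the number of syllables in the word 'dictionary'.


Break 'dictionary' into syllables: dic-tion-ar-y -> dic | tion | ar | y = 4 syllables

4 syllables


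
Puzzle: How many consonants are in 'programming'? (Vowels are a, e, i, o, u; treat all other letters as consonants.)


Consonants in 'programming': p, r, g, r, m, m, n, g = 8 consonants.

8


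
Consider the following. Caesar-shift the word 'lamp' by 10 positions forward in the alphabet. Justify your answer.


Shift each letter by 10: l -> v, a -> k, m -> w, p -> z. Result: 'vkwz'.

vkwz


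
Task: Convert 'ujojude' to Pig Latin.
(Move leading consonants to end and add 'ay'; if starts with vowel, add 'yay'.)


'ujojude' starts with a vowel, so add 'yay': 'ujojudeyay'.

ujojudeyay


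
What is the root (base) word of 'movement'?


Remove suffix '-ment' from 'movement' to get root 'move'.

move


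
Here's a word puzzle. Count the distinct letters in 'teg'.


Unique letters in 'teg': {e, g, t} = 3 distinct letters.

3


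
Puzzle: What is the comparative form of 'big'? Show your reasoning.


Apply comparative formation (double final consonant, add -er): 'big' -> 'bigger'.

bigger


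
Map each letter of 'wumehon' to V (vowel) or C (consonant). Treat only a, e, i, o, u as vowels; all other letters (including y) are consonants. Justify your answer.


Letter mapping: w = C, u = V, m = C, e = V, h = C, o = V, n = C.

CVCVCVC


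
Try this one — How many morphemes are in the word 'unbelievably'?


Decomposition: un- (prefix) + believe (root) + -able (suffix) + -ly (suffix) = 4 morpheme(s)

4 morphemes
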